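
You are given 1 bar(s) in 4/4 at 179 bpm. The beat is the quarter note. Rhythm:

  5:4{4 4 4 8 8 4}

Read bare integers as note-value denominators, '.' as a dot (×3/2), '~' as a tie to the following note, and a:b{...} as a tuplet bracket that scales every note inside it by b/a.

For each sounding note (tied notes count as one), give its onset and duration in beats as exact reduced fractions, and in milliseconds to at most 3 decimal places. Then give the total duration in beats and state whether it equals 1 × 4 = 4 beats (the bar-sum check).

1) 0.0ms=0b +268.156ms=4/5b
2) 268.156ms=4/5b +268.156ms=4/5b
3) 536.313ms=8/5b +268.156ms=4/5b
4) 804.469ms=12/5b +134.078ms=2/5b
5) 938.547ms=14/5b +134.078ms=2/5b
6) 1072.626ms=16/5b +268.156ms=4/5b
Σ=4b of 4 (179bpm 4/4) — PASS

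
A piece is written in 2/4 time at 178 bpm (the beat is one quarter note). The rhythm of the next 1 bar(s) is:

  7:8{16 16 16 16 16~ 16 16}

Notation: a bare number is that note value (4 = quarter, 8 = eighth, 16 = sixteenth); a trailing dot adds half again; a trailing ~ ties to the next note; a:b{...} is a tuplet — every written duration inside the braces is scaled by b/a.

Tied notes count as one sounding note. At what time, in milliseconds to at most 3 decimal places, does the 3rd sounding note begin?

note 3 onset = 4/7b = 192.616ms

1. 0.0ms @ 0 + 96.308ms (2/7)
2. 96.308ms @ 2/7 + 96.308ms (2/7)
3. 192.616ms @ 4/7 + 96.308ms (2/7)
4. 288.925ms @ 6/7 + 96.308ms (2/7)
5. 385.233ms @ 8/7 + 192.616ms (4/7)
6. 577.849ms @ 12/7 + 96.308ms (2/7)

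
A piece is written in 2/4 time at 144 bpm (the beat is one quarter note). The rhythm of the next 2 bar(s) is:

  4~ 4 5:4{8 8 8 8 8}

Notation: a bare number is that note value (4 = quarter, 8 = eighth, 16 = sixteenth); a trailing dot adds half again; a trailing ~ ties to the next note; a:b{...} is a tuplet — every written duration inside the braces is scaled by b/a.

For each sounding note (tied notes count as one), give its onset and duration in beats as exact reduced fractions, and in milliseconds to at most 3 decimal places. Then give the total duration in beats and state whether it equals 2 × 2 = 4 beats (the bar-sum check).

1) 0.0ms=0b +833.333ms=2b
2) 833.333ms=2b +166.667ms=2/5b
3) 1000.0ms=12/5b +166.667ms=2/5b
4) 1166.667ms=14/5b +166.667ms=2/5b
5) 1333.333ms=16/5b +166.667ms=2/5b
6) 1500.0ms=18/5b +166.667ms=2/5b
Σ=4b of 4 (144bpm 2/4) — PASS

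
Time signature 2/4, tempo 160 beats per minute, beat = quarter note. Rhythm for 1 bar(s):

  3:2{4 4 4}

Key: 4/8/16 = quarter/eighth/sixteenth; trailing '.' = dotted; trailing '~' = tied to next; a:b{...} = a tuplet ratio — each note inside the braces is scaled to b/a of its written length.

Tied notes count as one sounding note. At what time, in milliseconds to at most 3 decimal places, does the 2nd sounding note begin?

note 2 onset = 2/3b = 250.0ms

1. 0.0ms @ 0 + 250.0ms (2/3)
2. 250.0ms @ 2/3 + 250.0ms (2/3)
3. 500.0ms @ 4/3 + 250.0ms (2/3)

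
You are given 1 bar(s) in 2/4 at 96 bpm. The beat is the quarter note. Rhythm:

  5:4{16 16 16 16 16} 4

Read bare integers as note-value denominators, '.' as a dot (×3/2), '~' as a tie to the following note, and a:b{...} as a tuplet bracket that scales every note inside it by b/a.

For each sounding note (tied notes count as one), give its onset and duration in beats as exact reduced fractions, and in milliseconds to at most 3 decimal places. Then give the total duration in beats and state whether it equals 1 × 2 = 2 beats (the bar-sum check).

1) 0.0ms=0b +125.0ms=1/5b
2) 125.0ms=1/5b +125.0ms=1/5b
3) 250.0ms=2/5b +125.0ms=1/5b
4) 375.0ms=3/5b +125.0ms=1/5b
5) 500.0ms=4/5b +125.0ms=1/5b
6) 625.0ms=1b +625.0ms=1b
Σ=2b of 2 (96bpm 2/4) — PASS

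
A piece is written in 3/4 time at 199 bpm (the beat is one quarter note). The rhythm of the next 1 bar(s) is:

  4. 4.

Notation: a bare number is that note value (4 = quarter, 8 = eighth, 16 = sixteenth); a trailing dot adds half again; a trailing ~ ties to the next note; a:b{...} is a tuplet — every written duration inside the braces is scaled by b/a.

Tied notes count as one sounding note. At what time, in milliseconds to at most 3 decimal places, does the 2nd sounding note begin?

1. 0.0ms @ 0 + 452.261ms (3/2)
2. 452.261ms @ 3/2 + 452.261ms (3/2)

note 2 onset = 3/2b = 452.261ms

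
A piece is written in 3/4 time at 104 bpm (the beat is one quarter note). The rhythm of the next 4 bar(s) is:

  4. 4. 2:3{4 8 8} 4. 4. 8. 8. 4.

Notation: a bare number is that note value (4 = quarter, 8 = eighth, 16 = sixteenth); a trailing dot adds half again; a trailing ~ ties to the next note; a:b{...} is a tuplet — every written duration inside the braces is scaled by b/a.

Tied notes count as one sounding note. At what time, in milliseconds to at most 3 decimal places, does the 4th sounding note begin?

note 4 onset = 9/2b = 2596.154ms

1. 0.0ms @ 0 + 865.385ms (3/2)
2. 865.385ms @ 3/2 + 865.385ms (3/2)
3. 1730.769ms @ 3 + 865.385ms (3/2)
4. 2596.154ms @ 9/2 + 432.692ms (3/4)
5. 3028.846ms @ 21/4 + 432.692ms (3/4)
6. 3461.538ms @ 6 + 865.385ms (3/2)
7. 4326.923ms @ 15/2 + 865.385ms (3/2)
8. 5192.308ms @ 9 + 432.692ms (3/4)
9. 5625.0ms @ 39/4 + 432.692ms (3/4)
10. 6057.692ms @ 21/2 + 865.385ms (3/2)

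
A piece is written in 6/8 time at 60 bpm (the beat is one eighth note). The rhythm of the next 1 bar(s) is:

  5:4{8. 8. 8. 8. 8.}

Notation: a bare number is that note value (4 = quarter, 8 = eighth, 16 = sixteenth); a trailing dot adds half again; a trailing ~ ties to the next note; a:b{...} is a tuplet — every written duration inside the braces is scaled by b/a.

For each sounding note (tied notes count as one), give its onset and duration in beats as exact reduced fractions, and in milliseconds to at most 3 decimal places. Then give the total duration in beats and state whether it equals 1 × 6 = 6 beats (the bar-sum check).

1) 0.0ms=0b +1200.0ms=6/5b
2) 1200.0ms=6/5b +1200.0ms=6/5b
3) 2400.0ms=12/5b +1200.0ms=6/5b
4) 3600.0ms=18/5b +1200.0ms=6/5b
5) 4800.0ms=24/5b +1200.0ms=6/5b
Σ=6b of 6 (60bpm 6/8) — PASS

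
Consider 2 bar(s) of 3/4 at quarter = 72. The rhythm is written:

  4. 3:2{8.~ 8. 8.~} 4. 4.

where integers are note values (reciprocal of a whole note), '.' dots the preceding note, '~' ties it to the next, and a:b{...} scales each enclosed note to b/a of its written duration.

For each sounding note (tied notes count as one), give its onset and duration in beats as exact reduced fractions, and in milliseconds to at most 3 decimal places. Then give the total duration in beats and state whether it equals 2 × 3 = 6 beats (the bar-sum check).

1) 0.0ms=0b +1250.0ms=3/2b
2) 1250.0ms=3/2b +833.333ms=1b
3) 2083.333ms=5/2b +1666.667ms=2b
4) 3750.0ms=9/2b +1250.0ms=3/2b
Σ=6b of 6 (72bpm 3/4) — PASS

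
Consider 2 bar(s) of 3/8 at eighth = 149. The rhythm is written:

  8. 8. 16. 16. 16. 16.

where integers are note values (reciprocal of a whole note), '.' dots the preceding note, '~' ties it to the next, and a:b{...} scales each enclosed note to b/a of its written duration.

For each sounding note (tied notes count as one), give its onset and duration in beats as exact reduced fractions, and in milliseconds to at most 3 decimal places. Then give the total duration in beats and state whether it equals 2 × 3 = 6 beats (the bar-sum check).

1) 0.0ms=0b +604.027ms=3/2b
2) 604.027ms=3/2b +604.027ms=3/2b
3) 1208.054ms=3b +302.013ms=3/4b
4) 1510.067ms=15/4b +302.013ms=3/4b
5) 1812.081ms=9/2b +302.013ms=3/4b
6) 2114.094ms=21/4b +302.013ms=3/4b
Σ=6b of 6 (149bpm 3/8) — PASS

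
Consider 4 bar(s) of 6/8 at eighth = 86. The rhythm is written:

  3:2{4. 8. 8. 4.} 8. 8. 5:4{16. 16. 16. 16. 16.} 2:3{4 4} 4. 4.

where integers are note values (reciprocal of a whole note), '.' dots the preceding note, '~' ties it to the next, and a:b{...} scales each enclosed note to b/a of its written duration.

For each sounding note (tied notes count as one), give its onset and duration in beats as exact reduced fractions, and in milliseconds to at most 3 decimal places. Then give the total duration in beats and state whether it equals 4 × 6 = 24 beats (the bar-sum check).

1) 0.0ms=0b +1395.349ms=2b
2) 1395.349ms=2b +697.674ms=1b
3) 2093.023ms=3b +697.674ms=1b
4) 2790.698ms=4b +1395.349ms=2b
5) 4186.047ms=6b +1046.512ms=3/2b
6) 5232.558ms=15/2b +1046.512ms=3/2b
7) 6279.07ms=9b +418.605ms=3/5b
8) 6697.674ms=48/5b +418.605ms=3/5b
9) 7116.279ms=51/5b +418.605ms=3/5b
10) 7534.884ms=54/5b +418.605ms=3/5b
11) 7953.488ms=57/5b +418.605ms=3/5b
12) 8372.093ms=12b +2093.023ms=3b
13) 10465.116ms=15b +2093.023ms=3b
14) 12558.14ms=18b +2093.023ms=3b
15) 14651.163ms=21b +2093.023ms=3b
Σ=24b of 24 (86bpm 6/8) — PASS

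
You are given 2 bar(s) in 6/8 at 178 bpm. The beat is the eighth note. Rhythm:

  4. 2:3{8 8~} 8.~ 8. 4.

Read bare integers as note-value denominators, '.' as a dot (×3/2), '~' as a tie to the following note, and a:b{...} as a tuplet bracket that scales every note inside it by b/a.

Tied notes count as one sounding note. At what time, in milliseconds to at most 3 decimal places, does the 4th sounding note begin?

1. 0.0ms @ 0 + 1011.236ms (3)
2. 1011.236ms @ 3 + 505.618ms (3/2)
3. 1516.854ms @ 9/2 + 1516.854ms (9/2)
4. 3033.708ms @ 9 + 1011.236ms (3)

note 4 onset = 9b = 3033.708ms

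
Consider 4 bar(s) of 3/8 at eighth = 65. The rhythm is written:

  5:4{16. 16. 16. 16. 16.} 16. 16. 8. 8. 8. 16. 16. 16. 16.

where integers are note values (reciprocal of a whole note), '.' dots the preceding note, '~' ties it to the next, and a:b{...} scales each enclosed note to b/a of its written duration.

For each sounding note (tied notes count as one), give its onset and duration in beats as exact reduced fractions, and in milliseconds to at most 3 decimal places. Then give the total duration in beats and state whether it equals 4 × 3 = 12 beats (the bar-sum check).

1) 0.0ms=0b +553.846ms=3/5b
2) 553.846ms=3/5b +553.846ms=3/5b
3) 1107.692ms=6/5b +553.846ms=3/5b
4) 1661.538ms=9/5b +553.846ms=3/5b
5) 2215.385ms=12/5b +553.846ms=3/5b
6) 2769.231ms=3b +692.308ms=3/4b
7) 3461.538ms=15/4b +692.308ms=3/4b
8) 4153.846ms=9/2b +1384.615ms=3/2b
9) 5538.462ms=6b +1384.615ms=3/2b
10) 6923.077ms=15/2b +1384.615ms=3/2b
11) 8307.692ms=9b +692.308ms=3/4b
12) 9000.0ms=39/4b +692.308ms=3/4b
13) 9692.308ms=21/2b +692.308ms=3/4b
14) 10384.615ms=45/4b +692.308ms=3/4b
Σ=12b of 12 (65bpm 3/8) — PASS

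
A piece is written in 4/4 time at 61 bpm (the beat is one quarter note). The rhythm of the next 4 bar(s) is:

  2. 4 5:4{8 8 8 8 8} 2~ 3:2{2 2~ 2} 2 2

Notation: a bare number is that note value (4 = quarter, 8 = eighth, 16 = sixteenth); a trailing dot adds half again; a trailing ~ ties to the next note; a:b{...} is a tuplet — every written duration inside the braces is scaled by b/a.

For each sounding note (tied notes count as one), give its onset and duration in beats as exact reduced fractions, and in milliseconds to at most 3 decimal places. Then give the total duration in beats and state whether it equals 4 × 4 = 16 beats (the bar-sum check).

1) 0.0ms=0b +2950.82ms=3b
2) 2950.82ms=3b +983.607ms=1b
3) 3934.426ms=4b +393.443ms=2/5b
4) 4327.869ms=22/5b +393.443ms=2/5b
5) 4721.311ms=24/5b +393.443ms=2/5b
6) 5114.754ms=26/5b +393.443ms=2/5b
7) 5508.197ms=28/5b +393.443ms=2/5b
8) 5901.639ms=6b +3278.689ms=10/3b
9) 9180.328ms=28/3b +2622.951ms=8/3b
10) 11803.279ms=12b +1967.213ms=2b
11) 13770.492ms=14b +1967.213ms=2b
Σ=16b of 16 (61bpm 4/4) — PASS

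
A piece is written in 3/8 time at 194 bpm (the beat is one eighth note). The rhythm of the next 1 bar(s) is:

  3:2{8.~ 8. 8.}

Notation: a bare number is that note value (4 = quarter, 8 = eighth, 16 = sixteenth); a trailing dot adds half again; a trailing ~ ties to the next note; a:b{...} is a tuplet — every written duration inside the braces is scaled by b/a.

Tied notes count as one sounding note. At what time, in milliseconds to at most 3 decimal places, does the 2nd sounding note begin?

1. 0.0ms @ 0 + 618.557ms (2)
2. 618.557ms @ 2 + 309.278ms (1)

note 2 onset = 2b = 618.557ms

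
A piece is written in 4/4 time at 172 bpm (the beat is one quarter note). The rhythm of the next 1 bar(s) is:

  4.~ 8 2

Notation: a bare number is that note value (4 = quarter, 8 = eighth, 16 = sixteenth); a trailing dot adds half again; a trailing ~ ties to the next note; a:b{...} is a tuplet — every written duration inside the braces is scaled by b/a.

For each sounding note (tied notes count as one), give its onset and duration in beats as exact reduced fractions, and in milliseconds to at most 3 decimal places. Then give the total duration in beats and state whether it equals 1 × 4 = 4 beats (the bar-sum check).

1) 0.0ms=0b +697.674ms=2b
2) 697.674ms=2b +697.674ms=2b
Σ=4b of 4 (172bpm 4/4) — PASS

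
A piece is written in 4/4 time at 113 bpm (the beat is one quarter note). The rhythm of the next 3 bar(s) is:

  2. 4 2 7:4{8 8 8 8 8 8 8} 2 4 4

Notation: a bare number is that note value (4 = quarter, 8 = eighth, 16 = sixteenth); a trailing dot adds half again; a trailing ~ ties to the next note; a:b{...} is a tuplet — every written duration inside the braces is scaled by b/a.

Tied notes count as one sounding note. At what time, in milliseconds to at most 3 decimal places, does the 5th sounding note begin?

note 5 onset = 44/7b = 3337.547ms

1. 0.0ms @ 0 + 1592.92ms (3)
2. 1592.92ms @ 3 + 530.973ms (1)
3. 2123.894ms @ 4 + 1061.947ms (2)
4. 3185.841ms @ 6 + 151.707ms (2/7)
5. 3337.547ms @ 44/7 + 151.707ms (2/7)
6. 3489.254ms @ 46/7 + 151.707ms (2/7)
7. 3640.961ms @ 48/7 + 151.707ms (2/7)
8. 3792.668ms @ 50/7 + 151.707ms (2/7)
9. 3944.374ms @ 52/7 + 151.707ms (2/7)
10. 4096.081ms @ 54/7 + 151.707ms (2/7)
11. 4247.788ms @ 8 + 1061.947ms (2)
12. 5309.735ms @ 10 + 530.973ms (1)
13. 5840.708ms @ 11 + 530.973ms (1)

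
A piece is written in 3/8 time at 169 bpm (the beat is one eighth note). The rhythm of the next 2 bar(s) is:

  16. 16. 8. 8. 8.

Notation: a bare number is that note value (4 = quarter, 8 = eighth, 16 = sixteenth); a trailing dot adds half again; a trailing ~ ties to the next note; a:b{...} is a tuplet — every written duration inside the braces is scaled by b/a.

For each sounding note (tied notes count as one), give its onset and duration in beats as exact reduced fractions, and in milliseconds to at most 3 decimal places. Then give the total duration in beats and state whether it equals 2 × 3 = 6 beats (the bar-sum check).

1) 0.0ms=0b +266.272ms=3/4b
2) 266.272ms=3/4b +266.272ms=3/4b
3) 532.544ms=3/2b +532.544ms=3/2b
4) 1065.089ms=3b +532.544ms=3/2b
5) 1597.633ms=9/2b +532.544ms=3/2b
Σ=6b of 6 (169bpm 3/8) — PASS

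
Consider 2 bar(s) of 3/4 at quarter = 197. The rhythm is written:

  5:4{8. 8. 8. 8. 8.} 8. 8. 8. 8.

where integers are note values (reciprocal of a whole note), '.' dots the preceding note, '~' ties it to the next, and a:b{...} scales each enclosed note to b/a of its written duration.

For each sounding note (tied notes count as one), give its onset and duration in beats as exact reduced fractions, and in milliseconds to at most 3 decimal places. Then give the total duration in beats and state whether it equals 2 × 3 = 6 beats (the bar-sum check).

1) 0.0ms=0b +182.741ms=3/5b
2) 182.741ms=3/5b +182.741ms=3/5b
3) 365.482ms=6/5b +182.741ms=3/5b
4) 548.223ms=9/5b +182.741ms=3/5b
5) 730.964ms=12/5b +182.741ms=3/5b
6) 913.706ms=3b +228.426ms=3/4b
7) 1142.132ms=15/4b +228.426ms=3/4b
8) 1370.558ms=9/2b +228.426ms=3/4b
9) 1598.985ms=21/4b +228.426ms=3/4b
Σ=6b of 6 (197bpm 3/4) — PASS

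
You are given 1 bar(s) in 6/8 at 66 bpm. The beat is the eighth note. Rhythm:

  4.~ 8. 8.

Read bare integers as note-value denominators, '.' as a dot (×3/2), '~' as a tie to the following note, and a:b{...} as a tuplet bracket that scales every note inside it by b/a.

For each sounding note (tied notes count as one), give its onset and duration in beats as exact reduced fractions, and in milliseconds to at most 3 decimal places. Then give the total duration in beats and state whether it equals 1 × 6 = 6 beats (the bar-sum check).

1) 0.0ms=0b +4090.909ms=9/2b
2) 4090.909ms=9/2b +1363.636ms=3/2b
Σ=6b of 6 (66bpm 6/8) — PASS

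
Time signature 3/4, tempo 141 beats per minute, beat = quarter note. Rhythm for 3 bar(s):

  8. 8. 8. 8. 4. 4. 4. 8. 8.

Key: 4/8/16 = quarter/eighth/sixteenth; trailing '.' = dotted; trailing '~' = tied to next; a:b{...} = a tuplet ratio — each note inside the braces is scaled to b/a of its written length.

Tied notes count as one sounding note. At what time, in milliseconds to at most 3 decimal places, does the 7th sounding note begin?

note 7 onset = 6b = 2553.191ms

1. 0.0ms @ 0 + 319.149ms (3/4)
2. 319.149ms @ 3/4 + 319.149ms (3/4)
3. 638.298ms @ 3/2 + 319.149ms (3/4)
4. 957.447ms @ 9/4 + 319.149ms (3/4)
5. 1276.596ms @ 3 + 638.298ms (3/2)
6. 1914.894ms @ 9/2 + 638.298ms (3/2)
7. 2553.191ms @ 6 + 638.298ms (3/2)
8. 3191.489ms @ 15/2 + 319.149ms (3/4)
9. 3510.638ms @ 33/4 + 319.149ms (3/4)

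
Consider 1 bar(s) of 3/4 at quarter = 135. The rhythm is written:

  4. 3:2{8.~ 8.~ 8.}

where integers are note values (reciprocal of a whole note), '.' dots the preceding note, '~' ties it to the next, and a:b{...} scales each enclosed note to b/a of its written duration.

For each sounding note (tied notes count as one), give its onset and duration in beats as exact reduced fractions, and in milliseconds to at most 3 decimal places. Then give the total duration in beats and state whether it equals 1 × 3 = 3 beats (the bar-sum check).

1) 0.0ms=0b +666.667ms=3/2b
2) 666.667ms=3/2b +666.667ms=3/2b
Σ=3b of 3 (135bpm 3/4) — PASS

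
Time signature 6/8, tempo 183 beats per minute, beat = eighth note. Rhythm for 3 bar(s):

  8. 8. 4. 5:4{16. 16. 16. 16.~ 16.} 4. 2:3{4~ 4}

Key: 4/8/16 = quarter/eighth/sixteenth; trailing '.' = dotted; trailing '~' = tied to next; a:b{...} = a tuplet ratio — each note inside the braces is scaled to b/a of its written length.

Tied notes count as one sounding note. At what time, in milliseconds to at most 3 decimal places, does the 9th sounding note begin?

1. 0.0ms @ 0 + 491.803ms (3/2)
2. 491.803ms @ 3/2 + 491.803ms (3/2)
3. 983.607ms @ 3 + 983.607ms (3)
4. 1967.213ms @ 6 + 196.721ms (3/5)
5. 2163.934ms @ 33/5 + 196.721ms (3/5)
6. 2360.656ms @ 36/5 + 196.721ms (3/5)
7. 2557.377ms @ 39/5 + 393.443ms (6/5)
8. 2950.82ms @ 9 + 983.607ms (3)
9. 3934.426ms @ 12 + 1967.213ms (6)

note 9 onset = 12b = 3934.426ms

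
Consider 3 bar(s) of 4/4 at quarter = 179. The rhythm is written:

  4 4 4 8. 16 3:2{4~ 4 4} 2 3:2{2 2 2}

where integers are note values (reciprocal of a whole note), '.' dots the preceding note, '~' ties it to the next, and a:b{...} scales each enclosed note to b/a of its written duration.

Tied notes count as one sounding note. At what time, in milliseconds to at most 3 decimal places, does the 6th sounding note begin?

note 6 onset = 4b = 1340.782ms

1. 0.0ms @ 0 + 335.196ms (1)
2. 335.196ms @ 1 + 335.196ms (1)
3. 670.391ms @ 2 + 335.196ms (1)
4. 1005.587ms @ 3 + 251.397ms (3/4)
5. 1256.983ms @ 15/4 + 83.799ms (1/4)
6. 1340.782ms @ 4 + 446.927ms (4/3)
7. 1787.709ms @ 16/3 + 223.464ms (2/3)
8. 2011.173ms @ 6 + 670.391ms (2)
9. 2681.564ms @ 8 + 446.927ms (4/3)
10. 3128.492ms @ 28/3 + 446.927ms (4/3)
11. 3575.419ms @ 32/3 + 446.927ms (4/3)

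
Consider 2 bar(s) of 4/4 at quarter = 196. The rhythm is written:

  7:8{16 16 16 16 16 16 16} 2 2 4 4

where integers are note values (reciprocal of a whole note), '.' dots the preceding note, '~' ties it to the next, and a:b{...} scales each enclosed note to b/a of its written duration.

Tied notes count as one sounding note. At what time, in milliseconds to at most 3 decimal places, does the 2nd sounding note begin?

1. 0.0ms @ 0 + 87.464ms (2/7)
2. 87.464ms @ 2/7 + 87.464ms (2/7)
3. 174.927ms @ 4/7 + 87.464ms (2/7)
4. 262.391ms @ 6/7 + 87.464ms (2/7)
5. 349.854ms @ 8/7 + 87.464ms (2/7)
6. 437.318ms @ 10/7 + 87.464ms (2/7)
7. 524.781ms @ 12/7 + 87.464ms (2/7)
8. 612.245ms @ 2 + 612.245ms (2)
9. 1224.49ms @ 4 + 612.245ms (2)
10. 1836.735ms @ 6 + 306.122ms (1)
11. 2142.857ms @ 7 + 306.122ms (1)

note 2 onset = 2/7b = 87.464ms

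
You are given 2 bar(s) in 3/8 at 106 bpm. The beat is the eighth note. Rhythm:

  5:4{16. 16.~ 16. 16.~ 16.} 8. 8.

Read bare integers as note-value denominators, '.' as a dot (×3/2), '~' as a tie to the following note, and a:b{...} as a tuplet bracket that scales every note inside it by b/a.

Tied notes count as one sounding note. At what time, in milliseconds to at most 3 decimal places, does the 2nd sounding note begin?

note 2 onset = 3/5b = 339.623ms

1. 0.0ms @ 0 + 339.623ms (3/5)
2. 339.623ms @ 3/5 + 679.245ms (6/5)
3. 1018.868ms @ 9/5 + 679.245ms (6/5)
4. 1698.113ms @ 3 + 849.057ms (3/2)
5. 2547.17ms @ 9/2 + 849.057ms (3/2)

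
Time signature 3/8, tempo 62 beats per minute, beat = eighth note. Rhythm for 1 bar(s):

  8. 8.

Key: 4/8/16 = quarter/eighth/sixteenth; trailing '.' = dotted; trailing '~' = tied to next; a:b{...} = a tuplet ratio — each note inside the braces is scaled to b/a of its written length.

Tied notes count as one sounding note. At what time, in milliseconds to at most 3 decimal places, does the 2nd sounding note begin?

1. 0.0ms @ 0 + 1451.613ms (3/2)
2. 1451.613ms @ 3/2 + 1451.613ms (3/2)

note 2 onset = 3/2b = 1451.613ms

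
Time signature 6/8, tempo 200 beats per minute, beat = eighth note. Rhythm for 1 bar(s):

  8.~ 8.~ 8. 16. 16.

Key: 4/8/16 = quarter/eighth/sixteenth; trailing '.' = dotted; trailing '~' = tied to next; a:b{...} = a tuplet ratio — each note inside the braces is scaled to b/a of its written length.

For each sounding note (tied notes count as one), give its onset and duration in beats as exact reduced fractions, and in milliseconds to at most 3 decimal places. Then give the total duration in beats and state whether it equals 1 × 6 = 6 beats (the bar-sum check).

1) 0.0ms=0b +1350.0ms=9/2b
2) 1350.0ms=9/2b +225.0ms=3/4b
3) 1575.0ms=21/4b +225.0ms=3/4b
Σ=6b of 6 (200bpm 6/8) — PASS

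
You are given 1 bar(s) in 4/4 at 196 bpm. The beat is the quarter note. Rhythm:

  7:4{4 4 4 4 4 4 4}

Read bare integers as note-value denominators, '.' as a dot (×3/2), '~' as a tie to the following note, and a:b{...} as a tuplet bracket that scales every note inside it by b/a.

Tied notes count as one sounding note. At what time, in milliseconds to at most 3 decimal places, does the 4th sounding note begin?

note 4 onset = 12/7b = 524.781ms

1. 0.0ms @ 0 + 174.927ms (4/7)
2. 174.927ms @ 4/7 + 174.927ms (4/7)
3. 349.854ms @ 8/7 + 174.927ms (4/7)
4. 524.781ms @ 12/7 + 174.927ms (4/7)
5. 699.708ms @ 16/7 + 174.927ms (4/7)
6. 874.636ms @ 20/7 + 174.927ms (4/7)
7. 1049.563ms @ 24/7 + 174.927ms (4/7)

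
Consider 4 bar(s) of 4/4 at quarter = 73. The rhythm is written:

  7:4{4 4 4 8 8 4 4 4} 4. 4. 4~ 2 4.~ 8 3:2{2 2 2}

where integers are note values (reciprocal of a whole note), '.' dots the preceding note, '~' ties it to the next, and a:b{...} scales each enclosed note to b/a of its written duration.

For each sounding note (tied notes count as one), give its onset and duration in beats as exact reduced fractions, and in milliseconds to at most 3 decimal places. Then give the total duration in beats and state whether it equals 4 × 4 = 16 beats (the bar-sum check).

1) 0.0ms=0b +469.667ms=4/7b
2) 469.667ms=4/7b +469.667ms=4/7b
3) 939.335ms=8/7b +469.667ms=4/7b
4) 1409.002ms=12/7b +234.834ms=2/7b
5) 1643.836ms=2b +234.834ms=2/7b
6) 1878.669ms=16/7b +469.667ms=4/7b
7) 2348.337ms=20/7b +469.667ms=4/7b
8) 2818.004ms=24/7b +469.667ms=4/7b
9) 3287.671ms=4b +1232.877ms=3/2b
10) 4520.548ms=11/2b +1232.877ms=3/2b
11) 5753.425ms=7b +2465.753ms=3b
12) 8219.178ms=10b +1643.836ms=2b
13) 9863.014ms=12b +1095.89ms=4/3b
14) 10958.904ms=40/3b +1095.89ms=4/3b
15) 12054.795ms=44/3b +1095.89ms=4/3b
Σ=16b of 16 (73bpm 4/4) — PASS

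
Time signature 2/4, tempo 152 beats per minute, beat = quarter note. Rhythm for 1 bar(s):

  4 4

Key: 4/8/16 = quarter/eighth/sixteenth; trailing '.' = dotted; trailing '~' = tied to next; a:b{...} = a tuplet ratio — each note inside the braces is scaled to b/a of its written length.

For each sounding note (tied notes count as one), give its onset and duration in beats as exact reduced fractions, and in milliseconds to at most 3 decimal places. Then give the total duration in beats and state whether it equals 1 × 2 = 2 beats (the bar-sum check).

1) 0.0ms=0b +394.737ms=1b
2) 394.737ms=1b +394.737ms=1b
Σ=2b of 2 (152bpm 2/4) — PASS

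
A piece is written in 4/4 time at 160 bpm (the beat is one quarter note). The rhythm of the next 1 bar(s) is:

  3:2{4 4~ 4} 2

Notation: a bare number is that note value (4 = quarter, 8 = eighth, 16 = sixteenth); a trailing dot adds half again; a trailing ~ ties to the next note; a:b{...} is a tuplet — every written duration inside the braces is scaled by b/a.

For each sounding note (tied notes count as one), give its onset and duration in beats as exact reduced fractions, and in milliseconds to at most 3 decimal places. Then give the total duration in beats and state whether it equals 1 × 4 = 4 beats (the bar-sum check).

1) 0.0ms=0b +250.0ms=2/3b
2) 250.0ms=2/3b +500.0ms=4/3b
3) 750.0ms=2b +750.0ms=2b
Σ=4b of 4 (160bpm 4/4) — PASS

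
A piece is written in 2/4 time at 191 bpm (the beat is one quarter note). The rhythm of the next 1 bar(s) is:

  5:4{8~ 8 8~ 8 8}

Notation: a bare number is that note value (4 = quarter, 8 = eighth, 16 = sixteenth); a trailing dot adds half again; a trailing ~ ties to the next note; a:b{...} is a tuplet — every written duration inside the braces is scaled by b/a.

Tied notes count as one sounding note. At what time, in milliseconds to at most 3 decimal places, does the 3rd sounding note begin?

note 3 onset = 8/5b = 502.618ms

1. 0.0ms @ 0 + 251.309ms (4/5)
2. 251.309ms @ 4/5 + 251.309ms (4/5)
3. 502.618ms @ 8/5 + 125.654ms (2/5)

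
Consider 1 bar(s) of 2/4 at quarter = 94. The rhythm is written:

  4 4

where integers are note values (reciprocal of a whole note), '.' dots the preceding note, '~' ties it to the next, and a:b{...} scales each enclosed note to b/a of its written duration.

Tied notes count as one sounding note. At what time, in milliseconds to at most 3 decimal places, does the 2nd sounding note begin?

1. 0.0ms @ 0 + 638.298ms (1)
2. 638.298ms @ 1 + 638.298ms (1)

note 2 onset = 1b = 638.298ms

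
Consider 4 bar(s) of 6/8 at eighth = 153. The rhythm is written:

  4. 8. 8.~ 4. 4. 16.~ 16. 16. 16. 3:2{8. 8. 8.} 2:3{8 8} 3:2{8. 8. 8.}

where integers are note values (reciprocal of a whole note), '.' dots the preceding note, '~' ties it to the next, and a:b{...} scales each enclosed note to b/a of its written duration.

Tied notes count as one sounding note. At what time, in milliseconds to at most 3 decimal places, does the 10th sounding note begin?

1. 0.0ms @ 0 + 1176.471ms (3)
2. 1176.471ms @ 3 + 588.235ms (3/2)
3. 1764.706ms @ 9/2 + 1764.706ms (9/2)
4. 3529.412ms @ 9 + 1176.471ms (3)
5. 4705.882ms @ 12 + 588.235ms (3/2)
6. 5294.118ms @ 27/2 + 294.118ms (3/4)
7. 5588.235ms @ 57/4 + 294.118ms (3/4)
8. 5882.353ms @ 15 + 392.157ms (1)
9. 6274.51ms @ 16 + 392.157ms (1)
10. 6666.667ms @ 17 + 392.157ms (1)
11. 7058.824ms @ 18 + 588.235ms (3/2)
12. 7647.059ms @ 39/2 + 588.235ms (3/2)
13. 8235.294ms @ 21 + 392.157ms (1)
14. 8627.451ms @ 22 + 392.157ms (1)
15. 9019.608ms @ 23 + 392.157ms (1)

note 10 onset = 17b = 6666.667ms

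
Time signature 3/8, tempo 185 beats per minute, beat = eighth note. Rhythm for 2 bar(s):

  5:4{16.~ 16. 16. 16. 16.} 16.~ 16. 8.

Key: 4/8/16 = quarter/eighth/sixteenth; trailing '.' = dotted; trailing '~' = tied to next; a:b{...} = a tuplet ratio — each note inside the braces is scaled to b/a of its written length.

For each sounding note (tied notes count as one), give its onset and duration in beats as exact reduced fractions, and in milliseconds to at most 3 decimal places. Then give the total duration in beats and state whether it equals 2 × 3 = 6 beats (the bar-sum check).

1) 0.0ms=0b +389.189ms=6/5b
2) 389.189ms=6/5b +194.595ms=3/5b
3) 583.784ms=9/5b +194.595ms=3/5b
4) 778.378ms=12/5b +194.595ms=3/5b
5) 972.973ms=3b +486.486ms=3/2b
6) 1459.459ms=9/2b +486.486ms=3/2b
Σ=6b of 6 (185bpm 3/8) — PASS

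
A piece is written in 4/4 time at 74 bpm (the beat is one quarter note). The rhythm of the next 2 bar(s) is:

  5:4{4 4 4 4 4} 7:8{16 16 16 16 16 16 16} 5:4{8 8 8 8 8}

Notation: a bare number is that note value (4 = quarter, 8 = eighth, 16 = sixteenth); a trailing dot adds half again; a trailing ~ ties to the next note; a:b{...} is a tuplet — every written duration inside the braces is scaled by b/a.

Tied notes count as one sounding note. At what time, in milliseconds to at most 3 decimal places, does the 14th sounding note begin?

note 14 onset = 32/5b = 5189.189ms

1. 0.0ms @ 0 + 648.649ms (4/5)
2. 648.649ms @ 4/5 + 648.649ms (4/5)
3. 1297.297ms @ 8/5 + 648.649ms (4/5)
4. 1945.946ms @ 12/5 + 648.649ms (4/5)
5. 2594.595ms @ 16/5 + 648.649ms (4/5)
6. 3243.243ms @ 4 + 231.66ms (2/7)
7. 3474.903ms @ 30/7 + 231.66ms (2/7)
8. 3706.564ms @ 32/7 + 231.66ms (2/7)
9. 3938.224ms @ 34/7 + 231.66ms (2/7)
10. 4169.884ms @ 36/7 + 231.66ms (2/7)
11. 4401.544ms @ 38/7 + 231.66ms (2/7)
12. 4633.205ms @ 40/7 + 231.66ms (2/7)
13. 4864.865ms @ 6 + 324.324ms (2/5)
14. 5189.189ms @ 32/5 + 324.324ms (2/5)
15. 5513.514ms @ 34/5 + 324.324ms (2/5)
16. 5837.838ms @ 36/5 + 324.324ms (2/5)
17. 6162.162ms @ 38/5 + 324.324ms (2/5)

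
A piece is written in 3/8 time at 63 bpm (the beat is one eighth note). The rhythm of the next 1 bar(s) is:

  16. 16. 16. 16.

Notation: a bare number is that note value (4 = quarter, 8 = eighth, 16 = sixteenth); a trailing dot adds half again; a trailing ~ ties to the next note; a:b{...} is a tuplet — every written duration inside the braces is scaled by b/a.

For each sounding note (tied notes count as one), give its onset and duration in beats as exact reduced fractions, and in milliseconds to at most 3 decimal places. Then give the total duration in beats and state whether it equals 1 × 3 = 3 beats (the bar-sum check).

1) 0.0ms=0b +714.286ms=3/4b
2) 714.286ms=3/4b +714.286ms=3/4b
3) 1428.571ms=3/2b +714.286ms=3/4b
4) 2142.857ms=9/4b +714.286ms=3/4b
Σ=3b of 3 (63bpm 3/8) — PASS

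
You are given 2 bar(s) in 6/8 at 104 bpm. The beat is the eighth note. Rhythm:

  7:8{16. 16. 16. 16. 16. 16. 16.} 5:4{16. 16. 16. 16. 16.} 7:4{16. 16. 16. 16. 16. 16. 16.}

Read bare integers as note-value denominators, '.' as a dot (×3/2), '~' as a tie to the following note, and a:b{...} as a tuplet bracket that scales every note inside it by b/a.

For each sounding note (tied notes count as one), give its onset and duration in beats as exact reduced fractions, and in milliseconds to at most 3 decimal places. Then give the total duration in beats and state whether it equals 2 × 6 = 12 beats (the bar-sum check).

1) 0.0ms=0b +494.505ms=6/7b
2) 494.505ms=6/7b +494.505ms=6/7b
3) 989.011ms=12/7b +494.505ms=6/7b
4) 1483.516ms=18/7b +494.505ms=6/7b
5) 1978.022ms=24/7b +494.505ms=6/7b
6) 2472.527ms=30/7b +494.505ms=6/7b
7) 2967.033ms=36/7b +494.505ms=6/7b
8) 3461.538ms=6b +346.154ms=3/5b
9) 3807.692ms=33/5b +346.154ms=3/5b
10) 4153.846ms=36/5b +346.154ms=3/5b
11) 4500.0ms=39/5b +346.154ms=3/5b
12) 4846.154ms=42/5b +346.154ms=3/5b
13) 5192.308ms=9b +247.253ms=3/7b
14) 5439.56ms=66/7b +247.253ms=3/7b
15) 5686.813ms=69/7b +247.253ms=3/7b
16) 5934.066ms=72/7b +247.253ms=3/7b
17) 6181.319ms=75/7b +247.253ms=3/7b
18) 6428.571ms=78/7b +247.253ms=3/7b
19) 6675.824ms=81/7b +247.253ms=3/7b
Σ=12b of 12 (104bpm 6/8) — PASS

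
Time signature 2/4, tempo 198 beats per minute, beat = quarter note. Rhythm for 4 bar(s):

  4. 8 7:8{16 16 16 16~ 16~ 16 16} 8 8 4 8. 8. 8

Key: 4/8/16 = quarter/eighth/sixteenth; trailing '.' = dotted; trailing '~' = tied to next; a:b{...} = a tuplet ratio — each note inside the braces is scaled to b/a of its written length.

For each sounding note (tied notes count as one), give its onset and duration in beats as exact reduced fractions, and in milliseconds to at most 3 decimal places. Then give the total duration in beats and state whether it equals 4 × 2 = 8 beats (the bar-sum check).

1) 0.0ms=0b +454.545ms=3/2b
2) 454.545ms=3/2b +151.515ms=1/2b
3) 606.061ms=2b +86.58ms=2/7b
4) 692.641ms=16/7b +86.58ms=2/7b
5) 779.221ms=18/7b +86.58ms=2/7b
6) 865.801ms=20/7b +259.74ms=6/7b
7) 1125.541ms=26/7b +86.58ms=2/7b
8) 1212.121ms=4b +151.515ms=1/2b
9) 1363.636ms=9/2b +151.515ms=1/2b
10) 1515.152ms=5b +303.03ms=1b
11) 1818.182ms=6b +227.273ms=3/4b
12) 2045.455ms=27/4b +227.273ms=3/4b
13) 2272.727ms=15/2b +151.515ms=1/2b
Σ=8b of 8 (198bpm 2/4) — PASS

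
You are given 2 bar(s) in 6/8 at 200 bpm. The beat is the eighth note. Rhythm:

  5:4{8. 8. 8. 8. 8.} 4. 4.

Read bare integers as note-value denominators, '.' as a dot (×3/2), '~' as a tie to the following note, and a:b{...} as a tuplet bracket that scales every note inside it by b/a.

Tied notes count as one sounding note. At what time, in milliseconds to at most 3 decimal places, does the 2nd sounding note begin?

1. 0.0ms @ 0 + 360.0ms (6/5)
2. 360.0ms @ 6/5 + 360.0ms (6/5)
3. 720.0ms @ 12/5 + 360.0ms (6/5)
4. 1080.0ms @ 18/5 + 360.0ms (6/5)
5. 1440.0ms @ 24/5 + 360.0ms (6/5)
6. 1800.0ms @ 6 + 900.0ms (3)
7. 2700.0ms @ 9 + 900.0ms (3)

note 2 onset = 6/5b = 360.0ms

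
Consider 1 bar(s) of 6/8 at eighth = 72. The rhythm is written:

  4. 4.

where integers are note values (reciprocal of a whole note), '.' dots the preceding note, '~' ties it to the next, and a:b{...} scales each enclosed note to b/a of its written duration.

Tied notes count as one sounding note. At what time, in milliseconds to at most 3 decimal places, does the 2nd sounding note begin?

note 2 onset = 3b = 2500.0ms

1. 0.0ms @ 0 + 2500.0ms (3)
2. 2500.0ms @ 3 + 2500.0ms (3)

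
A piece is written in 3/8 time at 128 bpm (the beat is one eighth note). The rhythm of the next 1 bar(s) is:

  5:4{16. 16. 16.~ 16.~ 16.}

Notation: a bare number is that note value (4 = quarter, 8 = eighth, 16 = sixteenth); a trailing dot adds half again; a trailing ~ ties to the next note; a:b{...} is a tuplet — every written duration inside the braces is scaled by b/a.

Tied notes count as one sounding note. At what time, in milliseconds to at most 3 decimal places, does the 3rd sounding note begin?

1. 0.0ms @ 0 + 281.25ms (3/5)
2. 281.25ms @ 3/5 + 281.25ms (3/5)
3. 562.5ms @ 6/5 + 843.75ms (9/5)

note 3 onset = 6/5b = 562.5ms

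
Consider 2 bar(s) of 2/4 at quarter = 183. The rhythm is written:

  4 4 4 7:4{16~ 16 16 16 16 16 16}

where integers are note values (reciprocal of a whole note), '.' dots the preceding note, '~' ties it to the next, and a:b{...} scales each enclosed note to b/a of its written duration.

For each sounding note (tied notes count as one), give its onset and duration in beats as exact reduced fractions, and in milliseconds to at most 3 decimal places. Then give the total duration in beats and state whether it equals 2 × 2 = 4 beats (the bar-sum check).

1) 0.0ms=0b +327.869ms=1b
2) 327.869ms=1b +327.869ms=1b
3) 655.738ms=2b +327.869ms=1b
4) 983.607ms=3b +93.677ms=2/7b
5) 1077.283ms=23/7b +46.838ms=1/7b
6) 1124.122ms=24/7b +46.838ms=1/7b
7) 1170.96ms=25/7b +46.838ms=1/7b
8) 1217.799ms=26/7b +46.838ms=1/7b
9) 1264.637ms=27/7b +46.838ms=1/7b
Σ=4b of 4 (183bpm 2/4) — PASS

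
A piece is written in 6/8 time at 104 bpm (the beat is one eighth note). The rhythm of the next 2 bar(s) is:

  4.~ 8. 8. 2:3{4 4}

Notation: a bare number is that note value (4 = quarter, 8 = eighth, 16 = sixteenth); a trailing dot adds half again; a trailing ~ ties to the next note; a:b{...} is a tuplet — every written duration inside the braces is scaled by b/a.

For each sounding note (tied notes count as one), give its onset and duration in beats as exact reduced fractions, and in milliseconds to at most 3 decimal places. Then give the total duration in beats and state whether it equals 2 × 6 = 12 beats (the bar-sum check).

1) 0.0ms=0b +2596.154ms=9/2b
2) 2596.154ms=9/2b +865.385ms=3/2b
3) 3461.538ms=6b +1730.769ms=3b
4) 5192.308ms=9b +1730.769ms=3b
Σ=12b of 12 (104bpm 6/8) — PASS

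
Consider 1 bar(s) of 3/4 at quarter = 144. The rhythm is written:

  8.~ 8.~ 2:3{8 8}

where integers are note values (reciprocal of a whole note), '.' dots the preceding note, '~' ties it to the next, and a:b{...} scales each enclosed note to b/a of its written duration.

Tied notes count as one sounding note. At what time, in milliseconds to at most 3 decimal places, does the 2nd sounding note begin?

1. 0.0ms @ 0 + 937.5ms (9/4)
2. 937.5ms @ 9/4 + 312.5ms (3/4)

note 2 onset = 9/4b = 937.5ms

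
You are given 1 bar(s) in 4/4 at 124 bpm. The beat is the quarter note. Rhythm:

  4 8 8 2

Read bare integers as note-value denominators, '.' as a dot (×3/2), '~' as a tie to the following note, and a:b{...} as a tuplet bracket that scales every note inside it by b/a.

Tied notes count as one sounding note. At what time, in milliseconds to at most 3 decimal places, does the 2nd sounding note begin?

1. 0.0ms @ 0 + 483.871ms (1)
2. 483.871ms @ 1 + 241.935ms (1/2)
3. 725.806ms @ 3/2 + 241.935ms (1/2)
4. 967.742ms @ 2 + 967.742ms (2)

note 2 onset = 1b = 483.871ms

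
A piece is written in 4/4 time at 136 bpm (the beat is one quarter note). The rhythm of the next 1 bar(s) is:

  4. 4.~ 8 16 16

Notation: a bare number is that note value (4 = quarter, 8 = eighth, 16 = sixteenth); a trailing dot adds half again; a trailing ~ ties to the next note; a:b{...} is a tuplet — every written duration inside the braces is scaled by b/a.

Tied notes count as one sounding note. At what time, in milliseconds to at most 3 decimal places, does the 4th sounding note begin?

note 4 onset = 15/4b = 1654.412ms

1. 0.0ms @ 0 + 661.765ms (3/2)
2. 661.765ms @ 3/2 + 882.353ms (2)
3. 1544.118ms @ 7/2 + 110.294ms (1/4)
4. 1654.412ms @ 15/4 + 110.294ms (1/4)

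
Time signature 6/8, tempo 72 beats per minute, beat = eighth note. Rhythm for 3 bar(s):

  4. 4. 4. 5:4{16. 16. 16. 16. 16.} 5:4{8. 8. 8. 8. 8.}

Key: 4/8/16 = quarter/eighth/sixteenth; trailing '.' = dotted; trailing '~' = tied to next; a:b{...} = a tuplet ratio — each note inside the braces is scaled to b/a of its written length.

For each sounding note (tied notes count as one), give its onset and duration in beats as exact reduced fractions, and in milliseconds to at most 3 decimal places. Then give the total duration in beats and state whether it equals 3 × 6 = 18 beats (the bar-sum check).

1) 0.0ms=0b +2500.0ms=3b
2) 2500.0ms=3b +2500.0ms=3b
3) 5000.0ms=6b +2500.0ms=3b
4) 7500.0ms=9b +500.0ms=3/5b
5) 8000.0ms=48/5b +500.0ms=3/5b
6) 8500.0ms=51/5b +500.0ms=3/5b
7) 9000.0ms=54/5b +500.0ms=3/5b
8) 9500.0ms=57/5b +500.0ms=3/5b
9) 10000.0ms=12b +1000.0ms=6/5b
10) 11000.0ms=66/5b +1000.0ms=6/5b
11) 12000.0ms=72/5b +1000.0ms=6/5b
12) 13000.0ms=78/5b +1000.0ms=6/5b
13) 14000.0ms=84/5b +1000.0ms=6/5b
Σ=18b of 18 (72bpm 6/8) — PASS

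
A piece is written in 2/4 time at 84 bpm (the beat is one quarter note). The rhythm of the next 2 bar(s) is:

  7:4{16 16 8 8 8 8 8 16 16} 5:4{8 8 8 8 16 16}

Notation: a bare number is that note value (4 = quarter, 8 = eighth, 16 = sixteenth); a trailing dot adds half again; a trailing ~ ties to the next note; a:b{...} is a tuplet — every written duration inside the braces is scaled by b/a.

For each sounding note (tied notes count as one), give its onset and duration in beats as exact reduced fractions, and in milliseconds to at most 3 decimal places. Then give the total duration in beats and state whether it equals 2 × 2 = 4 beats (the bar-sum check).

1) 0.0ms=0b +102.041ms=1/7b
2) 102.041ms=1/7b +102.041ms=1/7b
3) 204.082ms=2/7b +204.082ms=2/7b
4) 408.163ms=4/7b +204.082ms=2/7b
5) 612.245ms=6/7b +204.082ms=2/7b
6) 816.327ms=8/7b +204.082ms=2/7b
7) 1020.408ms=10/7b +204.082ms=2/7b
8) 1224.49ms=12/7b +102.041ms=1/7b
9) 1326.531ms=13/7b +102.041ms=1/7b
10) 1428.571ms=2b +285.714ms=2/5b
11) 1714.286ms=12/5b +285.714ms=2/5b
12) 2000.0ms=14/5b +285.714ms=2/5b
13) 2285.714ms=16/5b +285.714ms=2/5b
14) 2571.429ms=18/5b +142.857ms=1/5b
15) 2714.286ms=19/5b +142.857ms=1/5b
Σ=4b of 4 (84bpm 2/4) — PASS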